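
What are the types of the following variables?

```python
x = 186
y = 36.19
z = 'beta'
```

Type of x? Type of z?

x is int; z is str

int, str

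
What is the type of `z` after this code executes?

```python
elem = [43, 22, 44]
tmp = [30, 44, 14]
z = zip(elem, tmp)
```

zip() returns a zip iterator object

zip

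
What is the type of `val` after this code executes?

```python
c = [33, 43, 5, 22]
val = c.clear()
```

list.clear() returns None

NoneType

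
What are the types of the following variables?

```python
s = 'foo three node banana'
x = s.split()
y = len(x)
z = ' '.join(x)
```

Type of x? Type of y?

str.split() returns list; len() returns int

list, int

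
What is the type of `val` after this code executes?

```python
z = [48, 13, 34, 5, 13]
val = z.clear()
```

list.clear() returns None

NoneType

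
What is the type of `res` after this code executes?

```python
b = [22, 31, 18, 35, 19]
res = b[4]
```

Indexing a list of ints returns int (b[4] = 19)

int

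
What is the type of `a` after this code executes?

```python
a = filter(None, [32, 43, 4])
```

filter() returns a filter iterator object

filter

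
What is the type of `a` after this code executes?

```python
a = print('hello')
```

print() returns None

NoneType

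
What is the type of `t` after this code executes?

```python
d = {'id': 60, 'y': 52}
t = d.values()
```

.values() returns a dict_values view object

dict_values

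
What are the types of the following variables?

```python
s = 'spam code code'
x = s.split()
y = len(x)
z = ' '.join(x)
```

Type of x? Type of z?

str.split() returns list; str.join() returns str

list, str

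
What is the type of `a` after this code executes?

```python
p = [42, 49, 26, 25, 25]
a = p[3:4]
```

Slicing a list always returns a list

list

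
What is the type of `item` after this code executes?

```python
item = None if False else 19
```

Ternary: condition is False, else branch (19) taken → int

int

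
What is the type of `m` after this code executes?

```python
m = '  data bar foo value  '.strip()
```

str.strip() returns str

str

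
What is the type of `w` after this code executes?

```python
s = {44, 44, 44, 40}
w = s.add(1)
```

set.add() returns None (mutates in place)

NoneType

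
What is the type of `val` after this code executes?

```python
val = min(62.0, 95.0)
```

min() of floats returns float

float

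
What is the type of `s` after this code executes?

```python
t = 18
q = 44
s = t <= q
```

Comparison operators return bool

bool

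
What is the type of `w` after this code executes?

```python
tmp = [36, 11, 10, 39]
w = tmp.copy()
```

list.copy() returns list

list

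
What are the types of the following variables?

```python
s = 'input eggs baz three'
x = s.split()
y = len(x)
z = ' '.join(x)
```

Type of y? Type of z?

len() returns int; str.join() returns str

int, str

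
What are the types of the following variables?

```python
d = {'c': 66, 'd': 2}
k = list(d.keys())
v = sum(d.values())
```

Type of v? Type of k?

sum of int values returns int; list(...) returns list

int, list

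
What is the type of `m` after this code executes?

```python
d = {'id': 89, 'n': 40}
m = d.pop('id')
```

dict.pop() returns the value (int)

int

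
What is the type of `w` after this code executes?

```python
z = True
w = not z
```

'not' always returns bool

bool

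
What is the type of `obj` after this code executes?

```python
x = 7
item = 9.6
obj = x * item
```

int * float returns float (7 * 9.6 = 67.2)

float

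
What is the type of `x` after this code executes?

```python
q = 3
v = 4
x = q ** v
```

int ** positive int returns int (3 ** 4 = 81)

int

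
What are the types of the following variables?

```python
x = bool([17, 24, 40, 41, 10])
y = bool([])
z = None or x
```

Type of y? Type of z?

bool() returns bool; None or <bool> returns the bool

bool, bool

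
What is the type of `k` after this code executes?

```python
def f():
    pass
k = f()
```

A function with no return statement returns None

NoneType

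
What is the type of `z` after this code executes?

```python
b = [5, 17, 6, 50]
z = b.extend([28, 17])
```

list.extend() returns None

NoneType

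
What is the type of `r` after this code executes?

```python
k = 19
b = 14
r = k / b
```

int / int always returns float in Python 3 (19 / 14 = 1.35714)

float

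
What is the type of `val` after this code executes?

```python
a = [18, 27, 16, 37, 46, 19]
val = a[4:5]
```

Slicing a list always returns a list

list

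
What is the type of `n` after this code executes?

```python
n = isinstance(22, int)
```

isinstance() returns bool

bool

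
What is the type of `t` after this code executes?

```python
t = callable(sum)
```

callable() returns bool

bool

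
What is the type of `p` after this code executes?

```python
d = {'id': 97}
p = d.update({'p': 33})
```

dict.update() returns None

NoneType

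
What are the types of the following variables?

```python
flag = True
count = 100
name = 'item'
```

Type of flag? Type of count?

flag is bool; count is int

bool, int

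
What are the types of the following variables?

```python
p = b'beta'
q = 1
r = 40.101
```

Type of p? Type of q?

p is bytes; q is int

bytes, int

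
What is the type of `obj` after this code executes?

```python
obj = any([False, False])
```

any() returns bool

bool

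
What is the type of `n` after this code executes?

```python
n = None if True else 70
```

Ternary: condition is True, if branch (None) taken → NoneType

NoneType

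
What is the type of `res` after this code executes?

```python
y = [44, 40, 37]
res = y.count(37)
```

list.count() returns int

int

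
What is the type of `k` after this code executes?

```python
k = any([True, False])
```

any() returns bool

bool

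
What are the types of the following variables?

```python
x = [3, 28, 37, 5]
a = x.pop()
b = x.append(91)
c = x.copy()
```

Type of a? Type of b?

list.pop() returns the element (int); list.append() returns None

int, NoneType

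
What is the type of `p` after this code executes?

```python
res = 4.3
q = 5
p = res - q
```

float - int returns float (4.3 - 5 = -0.7)

float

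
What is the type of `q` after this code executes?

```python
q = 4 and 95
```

'and' returns the last value when all truthy (95, which is int)

int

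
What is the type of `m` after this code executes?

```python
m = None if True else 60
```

Ternary: condition is True, if branch (None) taken → NoneType

NoneType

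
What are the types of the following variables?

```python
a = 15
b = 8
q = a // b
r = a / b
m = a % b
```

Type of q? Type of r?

int // int returns int; int / int returns float

int, float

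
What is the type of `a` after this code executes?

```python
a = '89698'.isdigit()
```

str.isdigit() returns bool

bool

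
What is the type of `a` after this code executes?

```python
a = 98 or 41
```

'or' returns the first truthy value (98, which is int)

int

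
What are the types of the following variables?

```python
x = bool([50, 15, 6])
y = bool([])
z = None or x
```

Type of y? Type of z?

bool() returns bool; None or <bool> returns the bool

bool, bool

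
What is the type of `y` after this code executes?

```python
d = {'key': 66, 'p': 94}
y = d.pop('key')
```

dict.pop() returns the value (int)

int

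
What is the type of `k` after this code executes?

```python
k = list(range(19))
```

list(range(...)) returns list

list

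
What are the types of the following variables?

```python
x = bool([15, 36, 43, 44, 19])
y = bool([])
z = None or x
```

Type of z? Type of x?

None or <bool> returns the bool; bool() returns bool

bool, bool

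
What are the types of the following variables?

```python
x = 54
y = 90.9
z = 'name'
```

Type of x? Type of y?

x is int; y is float

int, float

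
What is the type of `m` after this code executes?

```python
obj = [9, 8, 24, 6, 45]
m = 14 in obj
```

'in' operator returns bool

bool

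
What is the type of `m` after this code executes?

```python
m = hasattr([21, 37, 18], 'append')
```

hasattr() returns bool

bool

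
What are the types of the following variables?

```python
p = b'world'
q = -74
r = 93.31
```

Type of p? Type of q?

p is bytes; q is int

bytes, int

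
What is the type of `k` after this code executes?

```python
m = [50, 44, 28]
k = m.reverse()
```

list.reverse() returns None

NoneType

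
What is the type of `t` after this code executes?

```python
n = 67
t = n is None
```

'is' comparison returns bool

bool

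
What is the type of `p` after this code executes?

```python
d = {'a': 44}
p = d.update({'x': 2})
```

dict.update() returns None

NoneType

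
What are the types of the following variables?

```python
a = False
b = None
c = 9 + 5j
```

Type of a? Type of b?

a is bool; b is NoneType

bool, NoneType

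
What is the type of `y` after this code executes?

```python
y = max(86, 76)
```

max() of ints returns int

int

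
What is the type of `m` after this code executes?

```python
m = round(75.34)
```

round() with no ndigits arg returns int

int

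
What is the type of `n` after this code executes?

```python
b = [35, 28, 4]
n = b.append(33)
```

list.append() returns None (mutates in place)

NoneType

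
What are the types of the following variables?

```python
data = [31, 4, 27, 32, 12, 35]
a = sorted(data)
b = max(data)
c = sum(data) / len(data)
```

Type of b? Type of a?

max of ints returns int; sorted() returns list

int, list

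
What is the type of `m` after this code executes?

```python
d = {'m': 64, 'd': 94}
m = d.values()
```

.values() returns a dict_values view object

dict_values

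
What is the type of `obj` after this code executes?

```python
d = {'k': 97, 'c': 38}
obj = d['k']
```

Accessing dict[str, int] with key 'k' returns int value 97

int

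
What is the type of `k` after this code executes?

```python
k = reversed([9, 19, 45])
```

reversed() on a list returns a list_reverseiterator

list_reverseiterator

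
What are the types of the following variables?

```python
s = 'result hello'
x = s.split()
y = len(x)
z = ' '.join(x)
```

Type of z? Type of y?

str.join() returns str; len() returns int

str, int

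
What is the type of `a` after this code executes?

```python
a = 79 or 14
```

'or' returns the first truthy value (79, which is int)

int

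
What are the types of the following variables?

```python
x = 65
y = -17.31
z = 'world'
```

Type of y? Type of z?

y is float; z is str

float, str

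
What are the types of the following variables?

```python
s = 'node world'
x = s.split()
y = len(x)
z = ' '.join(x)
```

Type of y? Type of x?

len() returns int; str.split() returns list

int, list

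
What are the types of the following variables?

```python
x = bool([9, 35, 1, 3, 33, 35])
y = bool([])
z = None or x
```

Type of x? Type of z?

bool() returns bool; None or <bool> returns the bool

bool, bool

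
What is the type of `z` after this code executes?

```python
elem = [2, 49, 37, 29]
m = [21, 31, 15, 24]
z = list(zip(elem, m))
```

list(zip(...)) returns a list of tuples

list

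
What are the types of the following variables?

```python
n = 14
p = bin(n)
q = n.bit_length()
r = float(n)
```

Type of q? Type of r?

int.bit_length() returns int; float() returns float

int, float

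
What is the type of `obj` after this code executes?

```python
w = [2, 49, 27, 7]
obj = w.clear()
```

list.clear() returns None

NoneType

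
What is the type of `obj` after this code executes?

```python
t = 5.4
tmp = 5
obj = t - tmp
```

float - int returns float (5.4 - 5 = 0.4)

float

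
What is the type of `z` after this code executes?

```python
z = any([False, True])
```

any() returns bool

bool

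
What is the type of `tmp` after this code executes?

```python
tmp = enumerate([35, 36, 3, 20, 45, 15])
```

enumerate() returns an enumerate iterator object

enumerate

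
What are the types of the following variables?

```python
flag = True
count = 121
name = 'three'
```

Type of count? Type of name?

count is int; name is str

int, str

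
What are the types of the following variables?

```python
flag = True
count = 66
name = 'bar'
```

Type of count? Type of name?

count is int; name is str

int, str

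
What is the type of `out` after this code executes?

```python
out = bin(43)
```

bin() returns str representation

str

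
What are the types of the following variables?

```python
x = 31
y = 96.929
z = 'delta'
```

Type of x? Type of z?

x is int; z is str

int, str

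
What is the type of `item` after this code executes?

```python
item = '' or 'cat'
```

'or' returns first truthy value ('cat', which is str)

str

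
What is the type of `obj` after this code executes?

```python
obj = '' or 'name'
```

'or' returns first truthy value ('name', which is str)

str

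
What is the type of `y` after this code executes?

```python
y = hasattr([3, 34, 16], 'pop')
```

hasattr() returns bool

bool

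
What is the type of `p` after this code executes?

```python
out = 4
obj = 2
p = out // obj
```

int // int returns int (4 // 2 = 2)

int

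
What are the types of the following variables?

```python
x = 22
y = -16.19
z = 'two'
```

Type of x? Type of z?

x is int; z is str

int, str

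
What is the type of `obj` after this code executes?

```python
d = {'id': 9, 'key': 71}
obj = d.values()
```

.values() returns a dict_values view object

dict_values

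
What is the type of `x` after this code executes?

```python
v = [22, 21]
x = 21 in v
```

'in' operator returns bool

bool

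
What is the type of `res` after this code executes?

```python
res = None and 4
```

'and' returns first falsy value (None)

NoneType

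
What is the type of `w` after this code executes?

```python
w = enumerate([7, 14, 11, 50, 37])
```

enumerate() returns an enumerate iterator object

enumerate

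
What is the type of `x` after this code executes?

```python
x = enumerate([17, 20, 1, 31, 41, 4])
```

enumerate() returns an enumerate iterator object

enumerate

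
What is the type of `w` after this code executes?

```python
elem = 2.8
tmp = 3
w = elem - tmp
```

float - int returns float (2.8 - 3 = -0.2)

float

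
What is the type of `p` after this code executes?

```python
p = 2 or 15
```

'or' returns the first truthy value (2, which is int)

int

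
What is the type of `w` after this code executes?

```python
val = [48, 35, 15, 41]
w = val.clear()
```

list.clear() returns None

NoneType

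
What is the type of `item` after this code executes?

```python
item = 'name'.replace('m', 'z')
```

str.replace() returns str

str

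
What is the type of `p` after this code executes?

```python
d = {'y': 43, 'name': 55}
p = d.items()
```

dict.items() returns a dict_items view

dict_items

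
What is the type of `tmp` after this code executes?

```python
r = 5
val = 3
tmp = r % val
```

int % int returns int (5 % 3 = 2)

int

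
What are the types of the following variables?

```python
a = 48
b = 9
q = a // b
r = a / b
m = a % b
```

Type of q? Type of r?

int // int returns int; int / int returns float

int, float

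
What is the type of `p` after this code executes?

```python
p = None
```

None has type NoneType

NoneType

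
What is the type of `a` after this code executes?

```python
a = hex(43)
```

hex() returns str representation

str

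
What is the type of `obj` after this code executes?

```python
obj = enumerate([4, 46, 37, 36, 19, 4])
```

enumerate() returns an enumerate iterator object

enumerate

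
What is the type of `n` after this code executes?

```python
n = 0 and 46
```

'and' returns the first falsy value (0, which is int)

int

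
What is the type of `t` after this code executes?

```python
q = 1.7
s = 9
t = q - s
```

float - int returns float (1.7 - 9 = -7.3)

float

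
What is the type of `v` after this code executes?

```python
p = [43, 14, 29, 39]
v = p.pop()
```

list.pop() returns the popped element (int here)

int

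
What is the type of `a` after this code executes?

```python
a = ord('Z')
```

ord() returns int (Unicode code point)

int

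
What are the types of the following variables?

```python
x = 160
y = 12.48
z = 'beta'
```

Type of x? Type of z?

x is int; z is str

int, str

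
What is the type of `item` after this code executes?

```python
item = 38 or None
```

'or' returns first truthy value (38, int)

int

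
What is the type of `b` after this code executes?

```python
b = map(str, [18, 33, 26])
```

map() returns a map iterator object

map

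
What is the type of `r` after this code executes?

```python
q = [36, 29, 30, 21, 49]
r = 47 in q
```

'in' operator returns bool

bool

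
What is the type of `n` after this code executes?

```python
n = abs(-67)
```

abs() of int returns int

int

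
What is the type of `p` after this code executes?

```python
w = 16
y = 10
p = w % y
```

int % int returns int (16 % 10 = 6)

int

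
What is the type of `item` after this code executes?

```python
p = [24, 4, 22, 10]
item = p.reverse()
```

list.reverse() returns None

NoneType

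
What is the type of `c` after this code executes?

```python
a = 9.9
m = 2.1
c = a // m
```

float // float returns float (floor division preserves float type)

float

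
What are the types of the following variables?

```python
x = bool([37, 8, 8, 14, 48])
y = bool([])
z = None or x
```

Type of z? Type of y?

None or <bool> returns the bool; bool() returns bool

bool, bool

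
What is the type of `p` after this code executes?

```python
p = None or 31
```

'or' with None returns the other value (31, int)

int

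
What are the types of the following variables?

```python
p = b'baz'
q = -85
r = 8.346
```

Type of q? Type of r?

q is int; r is float

int, float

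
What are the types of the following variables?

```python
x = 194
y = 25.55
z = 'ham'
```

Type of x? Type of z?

x is int; z is str

int, str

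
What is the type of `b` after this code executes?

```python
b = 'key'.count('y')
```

str.count() returns int

int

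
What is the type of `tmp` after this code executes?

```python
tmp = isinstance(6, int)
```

isinstance() returns bool

bool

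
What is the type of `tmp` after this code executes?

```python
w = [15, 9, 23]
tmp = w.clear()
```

list.clear() returns None

NoneType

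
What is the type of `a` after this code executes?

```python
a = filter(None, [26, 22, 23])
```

filter() returns a filter iterator object

filter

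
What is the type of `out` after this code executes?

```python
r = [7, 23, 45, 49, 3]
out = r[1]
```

Indexing a list of ints returns int (r[1] = 23)

int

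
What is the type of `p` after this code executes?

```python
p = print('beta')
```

print() returns None

NoneType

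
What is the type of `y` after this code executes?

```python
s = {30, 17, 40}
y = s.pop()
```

Popping from a set of ints returns int

int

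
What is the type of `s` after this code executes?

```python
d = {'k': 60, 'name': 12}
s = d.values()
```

.values() returns a dict_values view object

dict_values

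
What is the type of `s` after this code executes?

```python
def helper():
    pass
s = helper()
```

A function with no return statement returns None

NoneType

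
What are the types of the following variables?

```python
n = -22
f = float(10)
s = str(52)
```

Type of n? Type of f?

n is int; f is float

int, float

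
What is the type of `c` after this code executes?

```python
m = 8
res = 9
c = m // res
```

int // int returns int (8 // 9 = 0)

int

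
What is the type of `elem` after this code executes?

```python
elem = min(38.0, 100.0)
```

min() of floats returns float

float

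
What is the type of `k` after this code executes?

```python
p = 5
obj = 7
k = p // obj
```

int // int returns int (5 // 7 = 0)

int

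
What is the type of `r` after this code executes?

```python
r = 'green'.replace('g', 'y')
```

str.replace() returns str

str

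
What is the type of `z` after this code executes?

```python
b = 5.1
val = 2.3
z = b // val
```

float // float returns float (floor division preserves float type)

float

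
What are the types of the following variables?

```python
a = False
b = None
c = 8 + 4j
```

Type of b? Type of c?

b is NoneType; c is complex

NoneType, complex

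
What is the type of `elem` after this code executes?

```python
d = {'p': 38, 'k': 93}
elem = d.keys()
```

.keys() returns a dict_keys view object

dict_keys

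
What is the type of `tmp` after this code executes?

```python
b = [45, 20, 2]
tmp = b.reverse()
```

list.reverse() returns None

NoneType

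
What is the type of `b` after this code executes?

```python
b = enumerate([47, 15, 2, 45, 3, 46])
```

enumerate() returns an enumerate iterator object

enumerate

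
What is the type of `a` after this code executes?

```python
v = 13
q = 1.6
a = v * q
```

int * float returns float (13 * 1.6 = 20.8)

float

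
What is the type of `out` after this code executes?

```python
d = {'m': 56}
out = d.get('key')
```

dict.get() returns None when key 'key' is not found and no default given

NoneType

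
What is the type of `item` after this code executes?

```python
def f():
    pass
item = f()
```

A function with no return statement returns None

NoneType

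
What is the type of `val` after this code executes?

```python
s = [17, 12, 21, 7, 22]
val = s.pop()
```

list.pop() returns the popped element (int here)

int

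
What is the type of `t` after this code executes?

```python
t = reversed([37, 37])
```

reversed() on a list returns a list_reverseiterator

list_reverseiterator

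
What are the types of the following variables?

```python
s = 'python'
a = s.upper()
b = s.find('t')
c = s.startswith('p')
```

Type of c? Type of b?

str.startswith() returns bool; str.find() returns int

bool, int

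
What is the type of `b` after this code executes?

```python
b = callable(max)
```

callable() returns bool

bool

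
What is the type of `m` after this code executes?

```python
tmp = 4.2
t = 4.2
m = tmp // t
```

float // float returns float (floor division preserves float type)

float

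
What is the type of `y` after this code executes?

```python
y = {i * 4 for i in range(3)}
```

A set comprehension {expr for x in iterable} produces a set

set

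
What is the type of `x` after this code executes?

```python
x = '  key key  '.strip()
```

str.strip() returns str

str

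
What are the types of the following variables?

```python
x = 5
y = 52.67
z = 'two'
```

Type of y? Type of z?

y is float; z is str

float, str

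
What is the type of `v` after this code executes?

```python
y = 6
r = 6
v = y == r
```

Equality comparison returns bool

bool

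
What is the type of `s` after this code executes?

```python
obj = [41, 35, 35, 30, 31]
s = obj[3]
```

Indexing a list of ints returns int (obj[3] = 30)

int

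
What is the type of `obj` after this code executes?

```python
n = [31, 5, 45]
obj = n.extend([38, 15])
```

list.extend() returns None

NoneType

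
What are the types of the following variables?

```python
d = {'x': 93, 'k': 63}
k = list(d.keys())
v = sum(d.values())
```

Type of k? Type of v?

list(...) returns list; sum of int values returns int

list, int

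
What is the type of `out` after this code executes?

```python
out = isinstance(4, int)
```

isinstance() returns bool

bool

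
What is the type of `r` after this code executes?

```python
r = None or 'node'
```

'or' with None returns the other value ('node', str)

str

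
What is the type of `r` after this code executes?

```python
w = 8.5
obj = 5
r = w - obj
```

float - int returns float (8.5 - 5 = 3.5)

float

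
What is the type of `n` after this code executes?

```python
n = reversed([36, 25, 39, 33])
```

reversed() on a list returns a list_reverseiterator

list_reverseiterator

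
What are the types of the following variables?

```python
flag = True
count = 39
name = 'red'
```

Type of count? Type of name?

count is int; name is str

int, str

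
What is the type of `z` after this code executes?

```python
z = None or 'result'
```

'or' with None returns the other value ('result', str)

str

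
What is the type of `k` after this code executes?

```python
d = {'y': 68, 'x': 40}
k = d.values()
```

.values() returns a dict_values view object

dict_values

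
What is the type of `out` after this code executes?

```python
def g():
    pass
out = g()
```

A function with no return statement returns None

NoneType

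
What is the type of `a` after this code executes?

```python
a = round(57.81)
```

round() with no ndigits arg returns int

int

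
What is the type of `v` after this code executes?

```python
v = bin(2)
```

bin() returns str representation

str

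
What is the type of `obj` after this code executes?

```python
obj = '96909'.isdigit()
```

str.isdigit() returns bool

bool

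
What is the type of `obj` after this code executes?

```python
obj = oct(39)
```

oct() returns str representation

str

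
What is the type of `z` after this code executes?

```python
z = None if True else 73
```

Ternary: condition is True, if branch (None) taken → NoneType

NoneType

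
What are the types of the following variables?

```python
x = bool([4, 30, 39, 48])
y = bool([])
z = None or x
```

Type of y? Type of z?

bool() returns bool; None or <bool> returns the bool

bool, bool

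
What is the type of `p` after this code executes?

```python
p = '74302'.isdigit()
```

str.isdigit() returns bool

bool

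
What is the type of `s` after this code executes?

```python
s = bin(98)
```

bin() returns str representation

str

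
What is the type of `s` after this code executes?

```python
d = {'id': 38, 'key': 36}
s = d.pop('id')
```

dict.pop() returns the value (int)

int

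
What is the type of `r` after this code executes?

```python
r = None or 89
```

'or' with None returns the other value (89, int)

int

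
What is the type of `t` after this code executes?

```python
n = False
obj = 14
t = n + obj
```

bool + int returns int (False is 0, so 0 + 14 = 14)

int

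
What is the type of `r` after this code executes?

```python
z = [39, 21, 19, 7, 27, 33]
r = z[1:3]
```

Slicing a list always returns a list

list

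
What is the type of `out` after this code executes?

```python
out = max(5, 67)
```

max() of ints returns int

int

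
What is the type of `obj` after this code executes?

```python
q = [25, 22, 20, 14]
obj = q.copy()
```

list.copy() returns list

list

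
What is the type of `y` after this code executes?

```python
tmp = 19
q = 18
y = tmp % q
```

int % int returns int (19 % 18 = 1)

int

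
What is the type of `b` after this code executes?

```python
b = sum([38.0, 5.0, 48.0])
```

sum() of floats returns float

float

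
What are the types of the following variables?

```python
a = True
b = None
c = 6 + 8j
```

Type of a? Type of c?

a is bool; c is complex

bool, complex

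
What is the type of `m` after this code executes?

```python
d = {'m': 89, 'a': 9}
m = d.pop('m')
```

dict.pop() returns the value (int)

int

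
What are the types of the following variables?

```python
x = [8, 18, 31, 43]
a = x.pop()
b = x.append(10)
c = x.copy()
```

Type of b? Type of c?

list.append() returns None; list.copy() returns list

NoneType, list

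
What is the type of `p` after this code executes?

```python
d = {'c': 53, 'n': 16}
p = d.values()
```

.values() returns a dict_values view object

dict_values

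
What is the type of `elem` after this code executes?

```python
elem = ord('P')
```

ord() returns int (Unicode code point)

int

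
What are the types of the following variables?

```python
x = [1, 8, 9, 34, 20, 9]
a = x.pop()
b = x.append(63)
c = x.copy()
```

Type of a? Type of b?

list.pop() returns the element (int); list.append() returns None

int, NoneType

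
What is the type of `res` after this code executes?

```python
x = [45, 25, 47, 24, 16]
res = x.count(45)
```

list.count() returns int

int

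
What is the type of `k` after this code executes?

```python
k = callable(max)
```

callable() returns bool

bool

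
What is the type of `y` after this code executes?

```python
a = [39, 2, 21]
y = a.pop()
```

list.pop() returns the popped element (int here)

int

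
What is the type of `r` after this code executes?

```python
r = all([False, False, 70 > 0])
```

all() returns bool

bool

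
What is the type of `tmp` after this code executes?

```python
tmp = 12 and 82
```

'and' returns the last value when all truthy (82, which is int)

int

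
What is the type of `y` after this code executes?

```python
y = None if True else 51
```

Ternary: condition is True, if branch (None) taken → NoneType

NoneType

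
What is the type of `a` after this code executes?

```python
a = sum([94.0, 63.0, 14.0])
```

sum() of floats returns float

float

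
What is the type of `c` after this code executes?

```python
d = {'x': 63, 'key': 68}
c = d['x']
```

Accessing dict[str, int] with key 'x' returns int value 63

int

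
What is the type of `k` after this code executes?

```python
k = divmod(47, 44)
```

divmod() returns a tuple (quotient, remainder)

tuple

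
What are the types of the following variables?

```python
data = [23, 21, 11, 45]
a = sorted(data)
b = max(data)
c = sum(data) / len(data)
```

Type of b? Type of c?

max of ints returns int; int / int returns float

int, float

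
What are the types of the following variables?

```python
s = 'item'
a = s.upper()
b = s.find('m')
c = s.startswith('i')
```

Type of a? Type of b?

str.upper() returns str; str.find() returns int

str, int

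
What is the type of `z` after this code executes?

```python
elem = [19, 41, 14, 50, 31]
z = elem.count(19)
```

list.count() returns int

int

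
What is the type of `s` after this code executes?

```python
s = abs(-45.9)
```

abs() of float returns float

float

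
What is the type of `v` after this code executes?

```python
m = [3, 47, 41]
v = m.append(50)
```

list.append() returns None (mutates in place)

NoneType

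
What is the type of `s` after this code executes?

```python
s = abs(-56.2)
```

abs() of float returns float

float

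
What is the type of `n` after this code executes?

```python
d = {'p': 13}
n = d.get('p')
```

dict.get() returns the value (int) when key is found

int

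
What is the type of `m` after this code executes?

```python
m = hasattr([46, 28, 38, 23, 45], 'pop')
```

hasattr() returns bool

bool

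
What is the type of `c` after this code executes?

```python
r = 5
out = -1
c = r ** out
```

int ** negative int returns float

float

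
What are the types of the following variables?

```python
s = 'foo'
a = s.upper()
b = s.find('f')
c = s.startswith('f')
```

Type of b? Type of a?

str.find() returns int; str.upper() returns str

int, str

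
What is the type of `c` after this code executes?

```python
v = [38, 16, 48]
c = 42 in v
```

'in' operator returns bool

bool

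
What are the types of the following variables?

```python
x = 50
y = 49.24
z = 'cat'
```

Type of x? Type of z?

x is int; z is str

int, str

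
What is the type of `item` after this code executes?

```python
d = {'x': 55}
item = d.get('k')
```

dict.get() returns None when key 'k' is not found and no default given

NoneType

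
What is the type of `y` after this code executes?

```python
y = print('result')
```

print() returns None

NoneType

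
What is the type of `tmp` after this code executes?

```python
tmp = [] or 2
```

'or' returns first truthy value (2, which is int)

int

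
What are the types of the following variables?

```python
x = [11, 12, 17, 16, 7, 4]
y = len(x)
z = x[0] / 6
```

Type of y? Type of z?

len() returns int; int / int returns float

int, float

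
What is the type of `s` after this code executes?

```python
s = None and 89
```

'and' returns first falsy value (None)

NoneType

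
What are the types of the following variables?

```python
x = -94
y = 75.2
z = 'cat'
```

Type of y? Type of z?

y is float; z is str

float, str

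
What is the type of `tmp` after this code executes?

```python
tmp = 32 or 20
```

'or' returns the first truthy value (32, which is int)

int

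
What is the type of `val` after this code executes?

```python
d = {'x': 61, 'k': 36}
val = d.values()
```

.values() returns a dict_values view object

dict_values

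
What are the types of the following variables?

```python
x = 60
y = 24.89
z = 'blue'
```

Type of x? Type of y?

x is int; y is float

int, float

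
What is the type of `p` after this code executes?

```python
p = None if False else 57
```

Ternary: condition is False, else branch (57) taken → int

int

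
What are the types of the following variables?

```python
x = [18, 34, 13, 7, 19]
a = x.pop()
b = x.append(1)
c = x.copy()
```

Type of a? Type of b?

list.pop() returns the element (int); list.append() returns None

int, NoneType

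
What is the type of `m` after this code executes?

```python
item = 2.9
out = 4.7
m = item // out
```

float // float returns float (floor division preserves float type)

float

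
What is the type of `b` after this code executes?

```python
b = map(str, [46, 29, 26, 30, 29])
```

map() returns a map iterator object

map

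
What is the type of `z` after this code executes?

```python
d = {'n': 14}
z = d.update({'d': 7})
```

dict.update() returns None

NoneType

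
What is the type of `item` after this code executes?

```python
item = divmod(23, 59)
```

divmod() returns a tuple (quotient, remainder)

tuple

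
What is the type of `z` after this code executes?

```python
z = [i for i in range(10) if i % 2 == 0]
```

A list comprehension [...] produces a list

list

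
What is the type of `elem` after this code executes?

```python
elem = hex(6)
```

hex() returns str representation

str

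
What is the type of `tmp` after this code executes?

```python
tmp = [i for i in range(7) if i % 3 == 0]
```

A list comprehension [...] produces a list

list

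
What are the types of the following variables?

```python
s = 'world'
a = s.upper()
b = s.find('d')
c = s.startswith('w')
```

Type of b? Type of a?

str.find() returns int; str.upper() returns str

int, str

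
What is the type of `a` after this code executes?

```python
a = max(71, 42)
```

max() of ints returns int

int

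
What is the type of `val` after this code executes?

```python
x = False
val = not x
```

'not' always returns bool

bool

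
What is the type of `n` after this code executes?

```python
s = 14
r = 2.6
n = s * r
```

int * float returns float (14 * 2.6 = 36.4)

float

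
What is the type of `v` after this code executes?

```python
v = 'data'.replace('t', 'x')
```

str.replace() returns str

str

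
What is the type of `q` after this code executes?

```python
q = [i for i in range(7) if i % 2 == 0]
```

A list comprehension [...] produces a list

list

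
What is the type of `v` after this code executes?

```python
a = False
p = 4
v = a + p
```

bool + int returns int (False is 0, so 0 + 4 = 4)

int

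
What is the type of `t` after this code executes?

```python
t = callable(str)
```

callable() returns bool

bool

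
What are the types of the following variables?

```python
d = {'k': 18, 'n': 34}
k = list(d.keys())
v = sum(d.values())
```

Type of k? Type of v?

list(...) returns list; sum of int values returns int

list, int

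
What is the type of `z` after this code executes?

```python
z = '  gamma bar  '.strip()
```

str.strip() returns str

str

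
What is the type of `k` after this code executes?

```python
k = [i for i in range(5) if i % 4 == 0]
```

A list comprehension [...] produces a list

list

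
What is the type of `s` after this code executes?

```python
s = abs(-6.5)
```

abs() of float returns float

float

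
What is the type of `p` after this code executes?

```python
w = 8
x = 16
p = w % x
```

int % int returns int (8 % 16 = 8)

int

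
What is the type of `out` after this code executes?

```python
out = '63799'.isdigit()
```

str.isdigit() returns bool

bool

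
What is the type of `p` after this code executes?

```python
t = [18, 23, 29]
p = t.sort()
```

list.sort() returns None (sorts in place)

NoneType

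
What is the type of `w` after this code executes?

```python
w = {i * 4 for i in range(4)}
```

A set comprehension {expr for x in iterable} produces a set

set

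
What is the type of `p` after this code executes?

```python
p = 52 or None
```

'or' returns first truthy value (52, int)

int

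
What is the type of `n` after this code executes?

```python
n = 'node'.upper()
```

str.upper() returns str

str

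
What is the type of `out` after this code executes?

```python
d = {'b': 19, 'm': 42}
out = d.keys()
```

.keys() returns a dict_keys view object

dict_keys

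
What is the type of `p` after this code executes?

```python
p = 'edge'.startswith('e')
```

str.startswith() returns bool

bool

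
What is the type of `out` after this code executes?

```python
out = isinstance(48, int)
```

isinstance() returns bool

bool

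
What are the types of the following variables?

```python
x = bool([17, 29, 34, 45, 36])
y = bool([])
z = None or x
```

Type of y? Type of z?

bool() returns bool; None or <bool> returns the bool

bool, bool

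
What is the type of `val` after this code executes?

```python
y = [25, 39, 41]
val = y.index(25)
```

list.index() returns int

int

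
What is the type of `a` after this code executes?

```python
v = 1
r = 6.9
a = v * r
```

int * float returns float (1 * 6.9 = 6.9)

float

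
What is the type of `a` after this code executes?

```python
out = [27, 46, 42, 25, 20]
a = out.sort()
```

list.sort() returns None (sorts in place)

NoneType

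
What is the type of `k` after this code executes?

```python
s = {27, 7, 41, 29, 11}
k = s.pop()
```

Popping from a set of ints returns int

int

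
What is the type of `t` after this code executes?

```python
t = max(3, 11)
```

max() of ints returns int

int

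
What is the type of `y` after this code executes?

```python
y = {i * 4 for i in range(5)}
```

A set comprehension {expr for x in iterable} produces a set

set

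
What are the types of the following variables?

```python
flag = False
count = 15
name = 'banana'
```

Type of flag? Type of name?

flag is bool; name is str

bool, str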